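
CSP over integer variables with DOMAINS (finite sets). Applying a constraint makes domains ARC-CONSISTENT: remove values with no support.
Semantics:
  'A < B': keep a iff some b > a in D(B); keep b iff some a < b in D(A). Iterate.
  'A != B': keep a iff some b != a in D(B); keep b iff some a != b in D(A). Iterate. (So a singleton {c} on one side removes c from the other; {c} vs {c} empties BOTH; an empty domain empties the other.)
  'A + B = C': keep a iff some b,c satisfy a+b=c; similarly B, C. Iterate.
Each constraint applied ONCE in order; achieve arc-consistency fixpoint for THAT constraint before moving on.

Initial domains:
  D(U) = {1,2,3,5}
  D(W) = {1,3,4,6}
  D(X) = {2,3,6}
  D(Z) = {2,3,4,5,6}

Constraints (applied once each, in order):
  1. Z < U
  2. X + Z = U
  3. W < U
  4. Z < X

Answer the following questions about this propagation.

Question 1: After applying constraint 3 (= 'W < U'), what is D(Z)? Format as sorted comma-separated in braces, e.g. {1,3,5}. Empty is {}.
Constraint 1 (Z < U) on D(Z)={2,3,4,5,6} D(U)={1,2,3,5}: Z {2,3,4,5,6}->{2,3,4}; U {1,2,3,5}->{3,5}
Constraint 2 (X + Z = U) on D(X)={2,3,6} D(Z)={2,3,4} D(U)={3,5}: X {2,3,6}->{2,3}; Z {2,3,4}->{2,3}; U {3,5}->{5}
Constraint 3 (W < U) on D(W)={1,3,4,6} D(U)={5}: W {1,3,4,6}->{1,3,4}
So after constraint 3: D(Z) = {2,3}

Answer: {2,3}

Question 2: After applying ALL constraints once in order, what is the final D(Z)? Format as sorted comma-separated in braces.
Answer: {2}

Derivation:
Constraint 1 (Z < U) on D(Z)={2,3,4,5,6} D(U)={1,2,3,5}: Z {2,3,4,5,6}->{2,3,4}; U {1,2,3,5}->{3,5}
Constraint 2 (X + Z = U) on D(X)={2,3,6} D(Z)={2,3,4} D(U)={3,5}: X {2,3,6}->{2,3}; Z {2,3,4}->{2,3}; U {3,5}->{5}
Constraint 3 (W < U) on D(W)={1,3,4,6} D(U)={5}: W {1,3,4,6}->{1,3,4}
Constraint 4 (Z < X) on D(Z)={2,3} D(X)={2,3}: Z {2,3}->{2}; X {2,3}->{3}
So after all 4 constraints: D(Z) = {2}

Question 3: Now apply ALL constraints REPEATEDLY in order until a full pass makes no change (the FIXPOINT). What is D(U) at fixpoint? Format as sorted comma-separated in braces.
pass 0 (initial): D(U)={1,2,3,5}
pass 1: U {1,2,3,5}->{5}; W {1,3,4,6}->{1,3,4}; X {2,3,6}->{3}; Z {2,3,4,5,6}->{2}
pass 2: no change
Fixpoint after 2 passes: D(U) = {5}

Answer: {5}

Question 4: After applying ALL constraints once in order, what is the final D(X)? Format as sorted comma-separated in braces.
Constraint 1 (Z < U) on D(Z)={2,3,4,5,6} D(U)={1,2,3,5}: Z {2,3,4,5,6}->{2,3,4}; U {1,2,3,5}->{3,5}
Constraint 2 (X + Z = U) on D(X)={2,3,6} D(Z)={2,3,4} D(U)={3,5}: X {2,3,6}->{2,3}; Z {2,3,4}->{2,3}; U {3,5}->{5}
Constraint 3 (W < U) on D(W)={1,3,4,6} D(U)={5}: W {1,3,4,6}->{1,3,4}
Constraint 4 (Z < X) on D(Z)={2,3} D(X)={2,3}: Z {2,3}->{2}; X {2,3}->{3}
So after all 4 constraints: D(X) = {3}

Answer: {3}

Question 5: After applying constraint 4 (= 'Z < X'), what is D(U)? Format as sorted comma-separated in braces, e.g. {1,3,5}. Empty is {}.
Constraint 1 (Z < U) on D(Z)={2,3,4,5,6} D(U)={1,2,3,5}: Z {2,3,4,5,6}->{2,3,4}; U {1,2,3,5}->{3,5}
Constraint 2 (X + Z = U) on D(X)={2,3,6} D(Z)={2,3,4} D(U)={3,5}: X {2,3,6}->{2,3}; Z {2,3,4}->{2,3}; U {3,5}->{5}
Constraint 3 (W < U) on D(W)={1,3,4,6} D(U)={5}: W {1,3,4,6}->{1,3,4}
Constraint 4 (Z < X) on D(Z)={2,3} D(X)={2,3}: Z {2,3}->{2}; X {2,3}->{3}
So after constraint 4: D(U) = {5}

Answer: {5}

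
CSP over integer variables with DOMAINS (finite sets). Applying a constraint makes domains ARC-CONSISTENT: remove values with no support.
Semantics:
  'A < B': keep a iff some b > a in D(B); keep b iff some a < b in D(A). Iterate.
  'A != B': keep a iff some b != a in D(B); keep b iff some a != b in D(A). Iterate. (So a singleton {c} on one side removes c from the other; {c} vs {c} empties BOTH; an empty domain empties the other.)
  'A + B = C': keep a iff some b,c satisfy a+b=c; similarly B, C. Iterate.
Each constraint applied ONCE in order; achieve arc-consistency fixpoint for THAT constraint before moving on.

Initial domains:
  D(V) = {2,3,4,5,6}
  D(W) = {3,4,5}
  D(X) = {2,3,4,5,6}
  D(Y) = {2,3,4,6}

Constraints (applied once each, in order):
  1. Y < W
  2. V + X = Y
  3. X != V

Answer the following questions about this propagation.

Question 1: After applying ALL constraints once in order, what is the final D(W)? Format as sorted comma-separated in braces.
Answer: {3,4,5}

Derivation:
Constraint 1 (Y < W) on D(Y)={2,3,4,6} D(W)={3,4,5}: Y {2,3,4,6}->{2,3,4}
Constraint 2 (V + X = Y) on D(V)={2,3,4,5,6} D(X)={2,3,4,5,6} D(Y)={2,3,4}: V {2,3,4,5,6}->{2}; X {2,3,4,5,6}->{2}; Y {2,3,4}->{4}
Constraint 3 (X != V) on D(X)={2} D(V)={2}: X {2}->{}; V {2}->{}
So after all 3 constraints: D(W) = {3,4,5}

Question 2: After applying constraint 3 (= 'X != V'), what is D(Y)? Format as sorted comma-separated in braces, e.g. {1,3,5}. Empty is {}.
Constraint 1 (Y < W) on D(Y)={2,3,4,6} D(W)={3,4,5}: Y {2,3,4,6}->{2,3,4}
Constraint 2 (V + X = Y) on D(V)={2,3,4,5,6} D(X)={2,3,4,5,6} D(Y)={2,3,4}: V {2,3,4,5,6}->{2}; X {2,3,4,5,6}->{2}; Y {2,3,4}->{4}
Constraint 3 (X != V) on D(X)={2} D(V)={2}: X {2}->{}; V {2}->{}
So after constraint 3: D(Y) = {4}

Answer: {4}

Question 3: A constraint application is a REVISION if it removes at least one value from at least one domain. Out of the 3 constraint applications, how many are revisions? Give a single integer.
Constraint 1 (Y < W) on D(Y)={2,3,4,6} D(W)={3,4,5}: Y {2,3,4,6}->{2,3,4} => REVISION
Constraint 2 (V + X = Y) on D(V)={2,3,4,5,6} D(X)={2,3,4,5,6} D(Y)={2,3,4}: V {2,3,4,5,6}->{2}; X {2,3,4,5,6}->{2}; Y {2,3,4}->{4} => REVISION
Constraint 3 (X != V) on D(X)={2} D(V)={2}: X {2}->{}; V {2}->{} => REVISION
Total revisions = 3

Answer: 3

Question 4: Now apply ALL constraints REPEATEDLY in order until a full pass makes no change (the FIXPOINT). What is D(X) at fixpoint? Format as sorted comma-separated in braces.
Answer: {}

Derivation:
pass 0 (initial): D(X)={2,3,4,5,6}
pass 1: V {2,3,4,5,6}->{}; X {2,3,4,5,6}->{}; Y {2,3,4,6}->{4}
pass 2: W {3,4,5}->{5}; Y {4}->{}
pass 3: W {5}->{}
pass 4: no change
Fixpoint after 4 passes: D(X) = {}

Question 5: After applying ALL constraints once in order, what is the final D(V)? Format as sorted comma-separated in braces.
Answer: {}

Derivation:
Constraint 1 (Y < W) on D(Y)={2,3,4,6} D(W)={3,4,5}: Y {2,3,4,6}->{2,3,4}
Constraint 2 (V + X = Y) on D(V)={2,3,4,5,6} D(X)={2,3,4,5,6} D(Y)={2,3,4}: V {2,3,4,5,6}->{2}; X {2,3,4,5,6}->{2}; Y {2,3,4}->{4}
Constraint 3 (X != V) on D(X)={2} D(V)={2}: X {2}->{}; V {2}->{}
So after all 3 constraints: D(V) = {}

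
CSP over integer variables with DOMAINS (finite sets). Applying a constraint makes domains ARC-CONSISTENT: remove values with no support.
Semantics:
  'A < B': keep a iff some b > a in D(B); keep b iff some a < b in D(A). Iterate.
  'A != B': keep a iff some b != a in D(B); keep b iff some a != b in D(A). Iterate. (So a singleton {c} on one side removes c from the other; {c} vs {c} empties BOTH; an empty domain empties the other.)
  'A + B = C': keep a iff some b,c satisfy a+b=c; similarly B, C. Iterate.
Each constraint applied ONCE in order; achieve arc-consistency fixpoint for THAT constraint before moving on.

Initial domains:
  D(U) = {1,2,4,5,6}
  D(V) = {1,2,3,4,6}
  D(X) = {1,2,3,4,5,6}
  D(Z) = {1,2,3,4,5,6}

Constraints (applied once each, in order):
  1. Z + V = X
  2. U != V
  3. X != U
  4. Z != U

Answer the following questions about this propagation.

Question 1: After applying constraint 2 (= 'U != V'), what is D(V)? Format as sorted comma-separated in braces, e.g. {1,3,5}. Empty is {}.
Constraint 1 (Z + V = X) on D(Z)={1,2,3,4,5,6} D(V)={1,2,3,4,6} D(X)={1,2,3,4,5,6}: Z {1,2,3,4,5,6}->{1,2,3,4,5}; V {1,2,3,4,6}->{1,2,3,4}; X {1,2,3,4,5,6}->{2,3,4,5,6}
Constraint 2 (U != V) on D(U)={1,2,4,5,6} D(V)={1,2,3,4}: no change
So after constraint 2: D(V) = {1,2,3,4}

Answer: {1,2,3,4}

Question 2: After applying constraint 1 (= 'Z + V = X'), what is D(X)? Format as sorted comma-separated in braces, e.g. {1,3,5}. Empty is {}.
Constraint 1 (Z + V = X) on D(Z)={1,2,3,4,5,6} D(V)={1,2,3,4,6} D(X)={1,2,3,4,5,6}: Z {1,2,3,4,5,6}->{1,2,3,4,5}; V {1,2,3,4,6}->{1,2,3,4}; X {1,2,3,4,5,6}->{2,3,4,5,6}
So after constraint 1: D(X) = {2,3,4,5,6}

Answer: {2,3,4,5,6}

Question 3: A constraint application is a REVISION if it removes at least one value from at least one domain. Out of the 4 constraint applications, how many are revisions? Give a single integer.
Constraint 1 (Z + V = X) on D(Z)={1,2,3,4,5,6} D(V)={1,2,3,4,6} D(X)={1,2,3,4,5,6}: Z {1,2,3,4,5,6}->{1,2,3,4,5}; V {1,2,3,4,6}->{1,2,3,4}; X {1,2,3,4,5,6}->{2,3,4,5,6} => REVISION
Constraint 2 (U != V) on D(U)={1,2,4,5,6} D(V)={1,2,3,4}: no change => not a revision
Constraint 3 (X != U) on D(X)={2,3,4,5,6} D(U)={1,2,4,5,6}: no change => not a revision
Constraint 4 (Z != U) on D(Z)={1,2,3,4,5} D(U)={1,2,4,5,6}: no change => not a revision
Total revisions = 1

Answer: 1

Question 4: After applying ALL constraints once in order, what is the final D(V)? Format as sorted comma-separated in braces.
Constraint 1 (Z + V = X) on D(Z)={1,2,3,4,5,6} D(V)={1,2,3,4,6} D(X)={1,2,3,4,5,6}: Z {1,2,3,4,5,6}->{1,2,3,4,5}; V {1,2,3,4,6}->{1,2,3,4}; X {1,2,3,4,5,6}->{2,3,4,5,6}
Constraint 2 (U != V) on D(U)={1,2,4,5,6} D(V)={1,2,3,4}: no change
Constraint 3 (X != U) on D(X)={2,3,4,5,6} D(U)={1,2,4,5,6}: no change
Constraint 4 (Z != U) on D(Z)={1,2,3,4,5} D(U)={1,2,4,5,6}: no change
So after all 4 constraints: D(V) = {1,2,3,4}

Answer: {1,2,3,4}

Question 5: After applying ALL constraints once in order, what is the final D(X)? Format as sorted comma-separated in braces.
Constraint 1 (Z + V = X) on D(Z)={1,2,3,4,5,6} D(V)={1,2,3,4,6} D(X)={1,2,3,4,5,6}: Z {1,2,3,4,5,6}->{1,2,3,4,5}; V {1,2,3,4,6}->{1,2,3,4}; X {1,2,3,4,5,6}->{2,3,4,5,6}
Constraint 2 (U != V) on D(U)={1,2,4,5,6} D(V)={1,2,3,4}: no change
Constraint 3 (X != U) on D(X)={2,3,4,5,6} D(U)={1,2,4,5,6}: no change
Constraint 4 (Z != U) on D(Z)={1,2,3,4,5} D(U)={1,2,4,5,6}: no change
So after all 4 constraints: D(X) = {2,3,4,5,6}

Answer: {2,3,4,5,6}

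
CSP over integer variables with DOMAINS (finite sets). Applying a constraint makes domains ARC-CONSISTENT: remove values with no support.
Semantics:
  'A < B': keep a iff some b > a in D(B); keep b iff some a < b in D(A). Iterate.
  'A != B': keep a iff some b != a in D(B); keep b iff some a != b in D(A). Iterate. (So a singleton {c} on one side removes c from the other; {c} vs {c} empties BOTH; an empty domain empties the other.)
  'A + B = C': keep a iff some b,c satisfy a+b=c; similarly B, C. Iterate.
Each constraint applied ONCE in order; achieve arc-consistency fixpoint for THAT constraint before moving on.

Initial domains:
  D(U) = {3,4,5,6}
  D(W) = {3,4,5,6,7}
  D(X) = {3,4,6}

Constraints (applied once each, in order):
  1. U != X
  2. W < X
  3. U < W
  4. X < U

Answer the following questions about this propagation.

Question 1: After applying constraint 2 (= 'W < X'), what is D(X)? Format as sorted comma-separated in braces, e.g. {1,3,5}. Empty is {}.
Answer: {4,6}

Derivation:
Constraint 1 (U != X) on D(U)={3,4,5,6} D(X)={3,4,6}: no change
Constraint 2 (W < X) on D(W)={3,4,5,6,7} D(X)={3,4,6}: W {3,4,5,6,7}->{3,4,5}; X {3,4,6}->{4,6}
So after constraint 2: D(X) = {4,6}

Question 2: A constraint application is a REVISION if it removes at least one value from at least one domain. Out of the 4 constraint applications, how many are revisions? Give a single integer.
Answer: 3

Derivation:
Constraint 1 (U != X) on D(U)={3,4,5,6} D(X)={3,4,6}: no change => not a revision
Constraint 2 (W < X) on D(W)={3,4,5,6,7} D(X)={3,4,6}: W {3,4,5,6,7}->{3,4,5}; X {3,4,6}->{4,6} => REVISION
Constraint 3 (U < W) on D(U)={3,4,5,6} D(W)={3,4,5}: U {3,4,5,6}->{3,4}; W {3,4,5}->{4,5} => REVISION
Constraint 4 (X < U) on D(X)={4,6} D(U)={3,4}: X {4,6}->{}; U {3,4}->{} => REVISION
Total revisions = 3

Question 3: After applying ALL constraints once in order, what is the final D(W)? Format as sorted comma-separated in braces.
Constraint 1 (U != X) on D(U)={3,4,5,6} D(X)={3,4,6}: no change
Constraint 2 (W < X) on D(W)={3,4,5,6,7} D(X)={3,4,6}: W {3,4,5,6,7}->{3,4,5}; X {3,4,6}->{4,6}
Constraint 3 (U < W) on D(U)={3,4,5,6} D(W)={3,4,5}: U {3,4,5,6}->{3,4}; W {3,4,5}->{4,5}
Constraint 4 (X < U) on D(X)={4,6} D(U)={3,4}: X {4,6}->{}; U {3,4}->{}
So after all 4 constraints: D(W) = {4,5}

Answer: {4,5}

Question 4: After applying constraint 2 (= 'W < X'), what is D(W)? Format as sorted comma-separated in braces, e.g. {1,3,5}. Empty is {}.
Answer: {3,4,5}

Derivation:
Constraint 1 (U != X) on D(U)={3,4,5,6} D(X)={3,4,6}: no change
Constraint 2 (W < X) on D(W)={3,4,5,6,7} D(X)={3,4,6}: W {3,4,5,6,7}->{3,4,5}; X {3,4,6}->{4,6}
So after constraint 2: D(W) = {3,4,5}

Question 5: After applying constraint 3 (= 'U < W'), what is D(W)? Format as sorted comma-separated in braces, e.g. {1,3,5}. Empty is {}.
Answer: {4,5}

Derivation:
Constraint 1 (U != X) on D(U)={3,4,5,6} D(X)={3,4,6}: no change
Constraint 2 (W < X) on D(W)={3,4,5,6,7} D(X)={3,4,6}: W {3,4,5,6,7}->{3,4,5}; X {3,4,6}->{4,6}
Constraint 3 (U < W) on D(U)={3,4,5,6} D(W)={3,4,5}: U {3,4,5,6}->{3,4}; W {3,4,5}->{4,5}
So after constraint 3: D(W) = {4,5}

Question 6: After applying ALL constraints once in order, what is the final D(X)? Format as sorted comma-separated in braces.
Constraint 1 (U != X) on D(U)={3,4,5,6} D(X)={3,4,6}: no change
Constraint 2 (W < X) on D(W)={3,4,5,6,7} D(X)={3,4,6}: W {3,4,5,6,7}->{3,4,5}; X {3,4,6}->{4,6}
Constraint 3 (U < W) on D(U)={3,4,5,6} D(W)={3,4,5}: U {3,4,5,6}->{3,4}; W {3,4,5}->{4,5}
Constraint 4 (X < U) on D(X)={4,6} D(U)={3,4}: X {4,6}->{}; U {3,4}->{}
So after all 4 constraints: D(X) = {}

Answer: {}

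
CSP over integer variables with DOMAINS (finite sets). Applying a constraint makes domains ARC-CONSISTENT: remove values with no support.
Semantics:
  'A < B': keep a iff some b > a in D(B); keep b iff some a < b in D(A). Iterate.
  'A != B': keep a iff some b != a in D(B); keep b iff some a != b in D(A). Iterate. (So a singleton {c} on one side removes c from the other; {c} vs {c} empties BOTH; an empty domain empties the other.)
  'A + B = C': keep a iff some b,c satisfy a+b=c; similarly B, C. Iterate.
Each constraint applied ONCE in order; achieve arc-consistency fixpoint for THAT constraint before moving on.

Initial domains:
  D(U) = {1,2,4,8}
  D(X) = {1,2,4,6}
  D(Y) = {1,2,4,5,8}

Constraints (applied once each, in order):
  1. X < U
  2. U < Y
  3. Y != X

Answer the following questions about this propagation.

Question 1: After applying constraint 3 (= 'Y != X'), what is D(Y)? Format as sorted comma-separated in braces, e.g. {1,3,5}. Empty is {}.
Answer: {4,5,8}

Derivation:
Constraint 1 (X < U) on D(X)={1,2,4,6} D(U)={1,2,4,8}: U {1,2,4,8}->{2,4,8}
Constraint 2 (U < Y) on D(U)={2,4,8} D(Y)={1,2,4,5,8}: U {2,4,8}->{2,4}; Y {1,2,4,5,8}->{4,5,8}
Constraint 3 (Y != X) on D(Y)={4,5,8} D(X)={1,2,4,6}: no change
So after constraint 3: D(Y) = {4,5,8}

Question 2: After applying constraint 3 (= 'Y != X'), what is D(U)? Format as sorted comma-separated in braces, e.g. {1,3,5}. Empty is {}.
Answer: {2,4}

Derivation:
Constraint 1 (X < U) on D(X)={1,2,4,6} D(U)={1,2,4,8}: U {1,2,4,8}->{2,4,8}
Constraint 2 (U < Y) on D(U)={2,4,8} D(Y)={1,2,4,5,8}: U {2,4,8}->{2,4}; Y {1,2,4,5,8}->{4,5,8}
Constraint 3 (Y != X) on D(Y)={4,5,8} D(X)={1,2,4,6}: no change
So after constraint 3: D(U) = {2,4}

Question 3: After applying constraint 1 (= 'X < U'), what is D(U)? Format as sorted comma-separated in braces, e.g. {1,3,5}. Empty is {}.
Answer: {2,4,8}

Derivation:
Constraint 1 (X < U) on D(X)={1,2,4,6} D(U)={1,2,4,8}: U {1,2,4,8}->{2,4,8}
So after constraint 1: D(U) = {2,4,8}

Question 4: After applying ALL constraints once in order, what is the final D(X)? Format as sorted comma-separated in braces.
Constraint 1 (X < U) on D(X)={1,2,4,6} D(U)={1,2,4,8}: U {1,2,4,8}->{2,4,8}
Constraint 2 (U < Y) on D(U)={2,4,8} D(Y)={1,2,4,5,8}: U {2,4,8}->{2,4}; Y {1,2,4,5,8}->{4,5,8}
Constraint 3 (Y != X) on D(Y)={4,5,8} D(X)={1,2,4,6}: no change
So after all 3 constraints: D(X) = {1,2,4,6}

Answer: {1,2,4,6}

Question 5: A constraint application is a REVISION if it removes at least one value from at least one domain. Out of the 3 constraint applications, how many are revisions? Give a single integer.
Answer: 2

Derivation:
Constraint 1 (X < U) on D(X)={1,2,4,6} D(U)={1,2,4,8}: U {1,2,4,8}->{2,4,8} => REVISION
Constraint 2 (U < Y) on D(U)={2,4,8} D(Y)={1,2,4,5,8}: U {2,4,8}->{2,4}; Y {1,2,4,5,8}->{4,5,8} => REVISION
Constraint 3 (Y != X) on D(Y)={4,5,8} D(X)={1,2,4,6}: no change => not a revision
Total revisions = 2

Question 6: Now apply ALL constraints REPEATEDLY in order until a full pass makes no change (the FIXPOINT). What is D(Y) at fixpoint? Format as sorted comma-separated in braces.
pass 0 (initial): D(Y)={1,2,4,5,8}
pass 1: U {1,2,4,8}->{2,4}; Y {1,2,4,5,8}->{4,5,8}
pass 2: X {1,2,4,6}->{1,2}
pass 3: no change
Fixpoint after 3 passes: D(Y) = {4,5,8}

Answer: {4,5,8}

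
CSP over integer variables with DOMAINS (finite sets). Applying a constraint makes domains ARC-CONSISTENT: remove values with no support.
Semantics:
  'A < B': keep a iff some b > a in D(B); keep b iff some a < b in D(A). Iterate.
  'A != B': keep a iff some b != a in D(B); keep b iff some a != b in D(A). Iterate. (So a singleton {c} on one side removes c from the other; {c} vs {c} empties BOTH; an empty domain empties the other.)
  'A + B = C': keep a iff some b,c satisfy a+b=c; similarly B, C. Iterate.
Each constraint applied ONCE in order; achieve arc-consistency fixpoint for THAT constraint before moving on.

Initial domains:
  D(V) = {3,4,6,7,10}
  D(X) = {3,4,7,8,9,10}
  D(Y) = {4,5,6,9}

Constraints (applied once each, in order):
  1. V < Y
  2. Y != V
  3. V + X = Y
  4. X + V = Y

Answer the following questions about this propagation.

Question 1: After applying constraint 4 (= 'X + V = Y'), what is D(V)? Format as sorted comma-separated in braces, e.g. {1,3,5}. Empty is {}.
Constraint 1 (V < Y) on D(V)={3,4,6,7,10} D(Y)={4,5,6,9}: V {3,4,6,7,10}->{3,4,6,7}
Constraint 2 (Y != V) on D(Y)={4,5,6,9} D(V)={3,4,6,7}: no change
Constraint 3 (V + X = Y) on D(V)={3,4,6,7} D(X)={3,4,7,8,9,10} D(Y)={4,5,6,9}: V {3,4,6,7}->{3,6}; X {3,4,7,8,9,10}->{3}; Y {4,5,6,9}->{6,9}
Constraint 4 (X + V = Y) on D(X)={3} D(V)={3,6} D(Y)={6,9}: no change
So after constraint 4: D(V) = {3,6}

Answer: {3,6}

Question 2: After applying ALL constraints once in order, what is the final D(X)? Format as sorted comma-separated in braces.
Answer: {3}

Derivation:
Constraint 1 (V < Y) on D(V)={3,4,6,7,10} D(Y)={4,5,6,9}: V {3,4,6,7,10}->{3,4,6,7}
Constraint 2 (Y != V) on D(Y)={4,5,6,9} D(V)={3,4,6,7}: no change
Constraint 3 (V + X = Y) on D(V)={3,4,6,7} D(X)={3,4,7,8,9,10} D(Y)={4,5,6,9}: V {3,4,6,7}->{3,6}; X {3,4,7,8,9,10}->{3}; Y {4,5,6,9}->{6,9}
Constraint 4 (X + V = Y) on D(X)={3} D(V)={3,6} D(Y)={6,9}: no change
So after all 4 constraints: D(X) = {3}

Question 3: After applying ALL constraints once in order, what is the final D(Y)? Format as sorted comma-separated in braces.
Answer: {6,9}

Derivation:
Constraint 1 (V < Y) on D(V)={3,4,6,7,10} D(Y)={4,5,6,9}: V {3,4,6,7,10}->{3,4,6,7}
Constraint 2 (Y != V) on D(Y)={4,5,6,9} D(V)={3,4,6,7}: no change
Constraint 3 (V + X = Y) on D(V)={3,4,6,7} D(X)={3,4,7,8,9,10} D(Y)={4,5,6,9}: V {3,4,6,7}->{3,6}; X {3,4,7,8,9,10}->{3}; Y {4,5,6,9}->{6,9}
Constraint 4 (X + V = Y) on D(X)={3} D(V)={3,6} D(Y)={6,9}: no change
So after all 4 constraints: D(Y) = {6,9}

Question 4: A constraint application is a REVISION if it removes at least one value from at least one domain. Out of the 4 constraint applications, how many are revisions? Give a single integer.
Answer: 2

Derivation:
Constraint 1 (V < Y) on D(V)={3,4,6,7,10} D(Y)={4,5,6,9}: V {3,4,6,7,10}->{3,4,6,7} => REVISION
Constraint 2 (Y != V) on D(Y)={4,5,6,9} D(V)={3,4,6,7}: no change => not a revision
Constraint 3 (V + X = Y) on D(V)={3,4,6,7} D(X)={3,4,7,8,9,10} D(Y)={4,5,6,9}: V {3,4,6,7}->{3,6}; X {3,4,7,8,9,10}->{3}; Y {4,5,6,9}->{6,9} => REVISION
Constraint 4 (X + V = Y) on D(X)={3} D(V)={3,6} D(Y)={6,9}: no change => not a revision
Total revisions = 2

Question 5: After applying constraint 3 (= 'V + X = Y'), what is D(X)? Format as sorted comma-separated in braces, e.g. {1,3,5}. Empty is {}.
Answer: {3}

Derivation:
Constraint 1 (V < Y) on D(V)={3,4,6,7,10} D(Y)={4,5,6,9}: V {3,4,6,7,10}->{3,4,6,7}
Constraint 2 (Y != V) on D(Y)={4,5,6,9} D(V)={3,4,6,7}: no change
Constraint 3 (V + X = Y) on D(V)={3,4,6,7} D(X)={3,4,7,8,9,10} D(Y)={4,5,6,9}: V {3,4,6,7}->{3,6}; X {3,4,7,8,9,10}->{3}; Y {4,5,6,9}->{6,9}
So after constraint 3: D(X) = {3}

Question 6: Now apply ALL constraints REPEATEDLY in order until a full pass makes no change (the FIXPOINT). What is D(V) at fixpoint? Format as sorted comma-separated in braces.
pass 0 (initial): D(V)={3,4,6,7,10}
pass 1: V {3,4,6,7,10}->{3,6}; X {3,4,7,8,9,10}->{3}; Y {4,5,6,9}->{6,9}
pass 2: no change
Fixpoint after 2 passes: D(V) = {3,6}

Answer: {3,6}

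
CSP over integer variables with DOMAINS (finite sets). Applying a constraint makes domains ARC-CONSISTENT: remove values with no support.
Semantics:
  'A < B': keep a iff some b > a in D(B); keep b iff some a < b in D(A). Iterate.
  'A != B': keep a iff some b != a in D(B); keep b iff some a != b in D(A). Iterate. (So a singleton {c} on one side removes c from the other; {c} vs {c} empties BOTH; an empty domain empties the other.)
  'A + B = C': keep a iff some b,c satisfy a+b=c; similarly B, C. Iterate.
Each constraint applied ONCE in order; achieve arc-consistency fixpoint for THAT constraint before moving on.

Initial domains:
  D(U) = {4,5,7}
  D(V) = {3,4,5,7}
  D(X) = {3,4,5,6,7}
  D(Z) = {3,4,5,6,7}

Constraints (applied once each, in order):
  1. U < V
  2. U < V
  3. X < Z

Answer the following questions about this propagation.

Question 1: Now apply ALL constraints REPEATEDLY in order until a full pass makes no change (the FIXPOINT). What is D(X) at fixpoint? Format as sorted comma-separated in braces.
Answer: {3,4,5,6}

Derivation:
pass 0 (initial): D(X)={3,4,5,6,7}
pass 1: U {4,5,7}->{4,5}; V {3,4,5,7}->{5,7}; X {3,4,5,6,7}->{3,4,5,6}; Z {3,4,5,6,7}->{4,5,6,7}
pass 2: no change
Fixpoint after 2 passes: D(X) = {3,4,5,6}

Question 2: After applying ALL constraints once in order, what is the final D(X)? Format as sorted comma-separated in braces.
Answer: {3,4,5,6}

Derivation:
Constraint 1 (U < V) on D(U)={4,5,7} D(V)={3,4,5,7}: U {4,5,7}->{4,5}; V {3,4,5,7}->{5,7}
Constraint 2 (U < V) on D(U)={4,5} D(V)={5,7}: no change
Constraint 3 (X < Z) on D(X)={3,4,5,6,7} D(Z)={3,4,5,6,7}: X {3,4,5,6,7}->{3,4,5,6}; Z {3,4,5,6,7}->{4,5,6,7}
So after all 3 constraints: D(X) = {3,4,5,6}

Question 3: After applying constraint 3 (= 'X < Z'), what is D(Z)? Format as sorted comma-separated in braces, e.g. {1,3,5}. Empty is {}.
Constraint 1 (U < V) on D(U)={4,5,7} D(V)={3,4,5,7}: U {4,5,7}->{4,5}; V {3,4,5,7}->{5,7}
Constraint 2 (U < V) on D(U)={4,5} D(V)={5,7}: no change
Constraint 3 (X < Z) on D(X)={3,4,5,6,7} D(Z)={3,4,5,6,7}: X {3,4,5,6,7}->{3,4,5,6}; Z {3,4,5,6,7}->{4,5,6,7}
So after constraint 3: D(Z) = {4,5,6,7}

Answer: {4,5,6,7}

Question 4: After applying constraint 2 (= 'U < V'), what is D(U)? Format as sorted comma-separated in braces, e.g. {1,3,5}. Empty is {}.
Answer: {4,5}

Derivation:
Constraint 1 (U < V) on D(U)={4,5,7} D(V)={3,4,5,7}: U {4,5,7}->{4,5}; V {3,4,5,7}->{5,7}
Constraint 2 (U < V) on D(U)={4,5} D(V)={5,7}: no change
So after constraint 2: D(U) = {4,5}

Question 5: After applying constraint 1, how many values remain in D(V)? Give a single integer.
Constraint 1 (U < V) on D(U)={4,5,7} D(V)={3,4,5,7}: U {4,5,7}->{4,5}; V {3,4,5,7}->{5,7}
So after constraint 1: D(V)={5,7}, size = 2

Answer: 2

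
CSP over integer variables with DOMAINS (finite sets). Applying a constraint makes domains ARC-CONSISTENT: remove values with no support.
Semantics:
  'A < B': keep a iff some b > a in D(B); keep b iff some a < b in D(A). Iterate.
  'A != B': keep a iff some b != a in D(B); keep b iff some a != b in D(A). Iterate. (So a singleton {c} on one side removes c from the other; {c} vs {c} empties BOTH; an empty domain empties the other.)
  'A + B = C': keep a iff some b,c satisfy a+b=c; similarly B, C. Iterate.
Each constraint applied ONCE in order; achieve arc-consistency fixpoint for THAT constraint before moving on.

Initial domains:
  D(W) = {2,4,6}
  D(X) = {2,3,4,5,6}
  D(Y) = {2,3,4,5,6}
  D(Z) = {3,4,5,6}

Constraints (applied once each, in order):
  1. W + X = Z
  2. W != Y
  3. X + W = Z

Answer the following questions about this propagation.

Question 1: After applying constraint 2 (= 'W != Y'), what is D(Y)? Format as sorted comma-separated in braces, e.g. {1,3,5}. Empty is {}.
Constraint 1 (W + X = Z) on D(W)={2,4,6} D(X)={2,3,4,5,6} D(Z)={3,4,5,6}: W {2,4,6}->{2,4}; X {2,3,4,5,6}->{2,3,4}; Z {3,4,5,6}->{4,5,6}
Constraint 2 (W != Y) on D(W)={2,4} D(Y)={2,3,4,5,6}: no change
So after constraint 2: D(Y) = {2,3,4,5,6}

Answer: {2,3,4,5,6}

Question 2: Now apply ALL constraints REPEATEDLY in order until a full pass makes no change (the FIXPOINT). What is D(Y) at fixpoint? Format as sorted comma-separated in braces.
Answer: {2,3,4,5,6}

Derivation:
pass 0 (initial): D(Y)={2,3,4,5,6}
pass 1: W {2,4,6}->{2,4}; X {2,3,4,5,6}->{2,3,4}; Z {3,4,5,6}->{4,5,6}
pass 2: no change
Fixpoint after 2 passes: D(Y) = {2,3,4,5,6}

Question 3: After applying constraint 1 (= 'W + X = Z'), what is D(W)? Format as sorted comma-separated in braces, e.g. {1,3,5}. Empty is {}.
Answer: {2,4}

Derivation:
Constraint 1 (W + X = Z) on D(W)={2,4,6} D(X)={2,3,4,5,6} D(Z)={3,4,5,6}: W {2,4,6}->{2,4}; X {2,3,4,5,6}->{2,3,4}; Z {3,4,5,6}->{4,5,6}
So after constraint 1: D(W) = {2,4}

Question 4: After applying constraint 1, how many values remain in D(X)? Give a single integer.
Answer: 3

Derivation:
Constraint 1 (W + X = Z) on D(W)={2,4,6} D(X)={2,3,4,5,6} D(Z)={3,4,5,6}: W {2,4,6}->{2,4}; X {2,3,4,5,6}->{2,3,4}; Z {3,4,5,6}->{4,5,6}
So after constraint 1: D(X)={2,3,4}, size = 3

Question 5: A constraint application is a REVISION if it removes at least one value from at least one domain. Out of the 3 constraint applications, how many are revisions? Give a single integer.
Answer: 1

Derivation:
Constraint 1 (W + X = Z) on D(W)={2,4,6} D(X)={2,3,4,5,6} D(Z)={3,4,5,6}: W {2,4,6}->{2,4}; X {2,3,4,5,6}->{2,3,4}; Z {3,4,5,6}->{4,5,6} => REVISION
Constraint 2 (W != Y) on D(W)={2,4} D(Y)={2,3,4,5,6}: no change => not a revision
Constraint 3 (X + W = Z) on D(X)={2,3,4} D(W)={2,4} D(Z)={4,5,6}: no change => not a revision
Total revisions = 1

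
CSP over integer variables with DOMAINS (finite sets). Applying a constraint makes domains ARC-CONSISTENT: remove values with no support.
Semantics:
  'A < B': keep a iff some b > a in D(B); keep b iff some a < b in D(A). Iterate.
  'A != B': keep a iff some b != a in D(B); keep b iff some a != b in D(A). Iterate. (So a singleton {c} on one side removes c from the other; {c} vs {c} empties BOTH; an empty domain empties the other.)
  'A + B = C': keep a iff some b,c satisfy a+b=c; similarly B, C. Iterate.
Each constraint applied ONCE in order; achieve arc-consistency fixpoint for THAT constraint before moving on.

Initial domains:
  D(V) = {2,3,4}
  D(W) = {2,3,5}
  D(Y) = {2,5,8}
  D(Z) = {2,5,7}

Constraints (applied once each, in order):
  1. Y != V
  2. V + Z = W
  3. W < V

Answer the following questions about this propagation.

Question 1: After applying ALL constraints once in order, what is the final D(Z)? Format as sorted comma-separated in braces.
Constraint 1 (Y != V) on D(Y)={2,5,8} D(V)={2,3,4}: no change
Constraint 2 (V + Z = W) on D(V)={2,3,4} D(Z)={2,5,7} D(W)={2,3,5}: V {2,3,4}->{3}; Z {2,5,7}->{2}; W {2,3,5}->{5}
Constraint 3 (W < V) on D(W)={5} D(V)={3}: W {5}->{}; V {3}->{}
So after all 3 constraints: D(Z) = {2}

Answer: {2}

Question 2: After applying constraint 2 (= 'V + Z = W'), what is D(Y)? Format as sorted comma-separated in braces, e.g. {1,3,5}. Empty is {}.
Constraint 1 (Y != V) on D(Y)={2,5,8} D(V)={2,3,4}: no change
Constraint 2 (V + Z = W) on D(V)={2,3,4} D(Z)={2,5,7} D(W)={2,3,5}: V {2,3,4}->{3}; Z {2,5,7}->{2}; W {2,3,5}->{5}
So after constraint 2: D(Y) = {2,5,8}

Answer: {2,5,8}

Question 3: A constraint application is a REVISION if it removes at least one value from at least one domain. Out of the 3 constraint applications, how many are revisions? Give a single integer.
Answer: 2

Derivation:
Constraint 1 (Y != V) on D(Y)={2,5,8} D(V)={2,3,4}: no change => not a revision
Constraint 2 (V + Z = W) on D(V)={2,3,4} D(Z)={2,5,7} D(W)={2,3,5}: V {2,3,4}->{3}; Z {2,5,7}->{2}; W {2,3,5}->{5} => REVISION
Constraint 3 (W < V) on D(W)={5} D(V)={3}: W {5}->{}; V {3}->{} => REVISION
Total revisions = 2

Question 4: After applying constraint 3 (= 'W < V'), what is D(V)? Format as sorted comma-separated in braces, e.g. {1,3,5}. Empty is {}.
Constraint 1 (Y != V) on D(Y)={2,5,8} D(V)={2,3,4}: no change
Constraint 2 (V + Z = W) on D(V)={2,3,4} D(Z)={2,5,7} D(W)={2,3,5}: V {2,3,4}->{3}; Z {2,5,7}->{2}; W {2,3,5}->{5}
Constraint 3 (W < V) on D(W)={5} D(V)={3}: W {5}->{}; V {3}->{}
So after constraint 3: D(V) = {}

Answer: {}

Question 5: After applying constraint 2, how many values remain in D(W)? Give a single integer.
Constraint 1 (Y != V) on D(Y)={2,5,8} D(V)={2,3,4}: no change
Constraint 2 (V + Z = W) on D(V)={2,3,4} D(Z)={2,5,7} D(W)={2,3,5}: V {2,3,4}->{3}; Z {2,5,7}->{2}; W {2,3,5}->{5}
So after constraint 2: D(W)={5}, size = 1

Answer: 1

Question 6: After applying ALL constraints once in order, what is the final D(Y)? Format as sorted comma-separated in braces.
Constraint 1 (Y != V) on D(Y)={2,5,8} D(V)={2,3,4}: no change
Constraint 2 (V + Z = W) on D(V)={2,3,4} D(Z)={2,5,7} D(W)={2,3,5}: V {2,3,4}->{3}; Z {2,5,7}->{2}; W {2,3,5}->{5}
Constraint 3 (W < V) on D(W)={5} D(V)={3}: W {5}->{}; V {3}->{}
So after all 3 constraints: D(Y) = {2,5,8}

Answer: {2,5,8}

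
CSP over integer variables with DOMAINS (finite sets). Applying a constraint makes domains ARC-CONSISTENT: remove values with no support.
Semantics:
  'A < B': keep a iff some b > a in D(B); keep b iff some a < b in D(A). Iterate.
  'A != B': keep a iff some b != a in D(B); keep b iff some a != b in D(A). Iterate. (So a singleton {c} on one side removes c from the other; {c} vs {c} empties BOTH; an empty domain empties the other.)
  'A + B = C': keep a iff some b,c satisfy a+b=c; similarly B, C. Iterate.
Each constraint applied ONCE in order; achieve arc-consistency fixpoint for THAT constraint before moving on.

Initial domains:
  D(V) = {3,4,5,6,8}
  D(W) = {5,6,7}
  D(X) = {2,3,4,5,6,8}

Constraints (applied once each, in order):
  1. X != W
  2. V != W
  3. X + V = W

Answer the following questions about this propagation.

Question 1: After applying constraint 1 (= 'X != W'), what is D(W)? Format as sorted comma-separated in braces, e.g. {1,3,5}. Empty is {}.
Answer: {5,6,7}

Derivation:
Constraint 1 (X != W) on D(X)={2,3,4,5,6,8} D(W)={5,6,7}: no change
So after constraint 1: D(W) = {5,6,7}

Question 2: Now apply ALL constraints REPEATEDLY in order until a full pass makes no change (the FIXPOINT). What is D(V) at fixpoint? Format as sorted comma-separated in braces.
Answer: {3,4,5}

Derivation:
pass 0 (initial): D(V)={3,4,5,6,8}
pass 1: V {3,4,5,6,8}->{3,4,5}; X {2,3,4,5,6,8}->{2,3,4}
pass 2: no change
Fixpoint after 2 passes: D(V) = {3,4,5}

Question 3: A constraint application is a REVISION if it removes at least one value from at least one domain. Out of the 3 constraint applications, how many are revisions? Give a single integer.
Constraint 1 (X != W) on D(X)={2,3,4,5,6,8} D(W)={5,6,7}: no change => not a revision
Constraint 2 (V != W) on D(V)={3,4,5,6,8} D(W)={5,6,7}: no change => not a revision
Constraint 3 (X + V = W) on D(X)={2,3,4,5,6,8} D(V)={3,4,5,6,8} D(W)={5,6,7}: X {2,3,4,5,6,8}->{2,3,4}; V {3,4,5,6,8}->{3,4,5} => REVISION
Total revisions = 1

Answer: 1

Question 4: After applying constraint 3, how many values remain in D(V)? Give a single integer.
Constraint 1 (X != W) on D(X)={2,3,4,5,6,8} D(W)={5,6,7}: no change
Constraint 2 (V != W) on D(V)={3,4,5,6,8} D(W)={5,6,7}: no change
Constraint 3 (X + V = W) on D(X)={2,3,4,5,6,8} D(V)={3,4,5,6,8} D(W)={5,6,7}: X {2,3,4,5,6,8}->{2,3,4}; V {3,4,5,6,8}->{3,4,5}
So after constraint 3: D(V)={3,4,5}, size = 3

Answer: 3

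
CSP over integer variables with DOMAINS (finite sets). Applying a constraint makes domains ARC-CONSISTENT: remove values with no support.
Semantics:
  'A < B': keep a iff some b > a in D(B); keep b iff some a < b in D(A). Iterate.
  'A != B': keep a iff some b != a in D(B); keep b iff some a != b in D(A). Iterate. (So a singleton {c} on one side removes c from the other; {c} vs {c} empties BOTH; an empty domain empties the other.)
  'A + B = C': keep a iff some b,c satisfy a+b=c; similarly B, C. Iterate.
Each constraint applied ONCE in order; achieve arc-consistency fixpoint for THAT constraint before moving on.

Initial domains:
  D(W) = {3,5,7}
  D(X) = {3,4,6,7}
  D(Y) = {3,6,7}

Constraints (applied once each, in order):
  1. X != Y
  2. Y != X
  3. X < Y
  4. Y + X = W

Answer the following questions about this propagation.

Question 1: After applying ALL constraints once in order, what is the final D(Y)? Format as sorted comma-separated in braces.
Constraint 1 (X != Y) on D(X)={3,4,6,7} D(Y)={3,6,7}: no change
Constraint 2 (Y != X) on D(Y)={3,6,7} D(X)={3,4,6,7}: no change
Constraint 3 (X < Y) on D(X)={3,4,6,7} D(Y)={3,6,7}: X {3,4,6,7}->{3,4,6}; Y {3,6,7}->{6,7}
Constraint 4 (Y + X = W) on D(Y)={6,7} D(X)={3,4,6} D(W)={3,5,7}: Y {6,7}->{}; X {3,4,6}->{}; W {3,5,7}->{}
So after all 4 constraints: D(Y) = {}

Answer: {}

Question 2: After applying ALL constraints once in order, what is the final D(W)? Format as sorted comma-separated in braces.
Constraint 1 (X != Y) on D(X)={3,4,6,7} D(Y)={3,6,7}: no change
Constraint 2 (Y != X) on D(Y)={3,6,7} D(X)={3,4,6,7}: no change
Constraint 3 (X < Y) on D(X)={3,4,6,7} D(Y)={3,6,7}: X {3,4,6,7}->{3,4,6}; Y {3,6,7}->{6,7}
Constraint 4 (Y + X = W) on D(Y)={6,7} D(X)={3,4,6} D(W)={3,5,7}: Y {6,7}->{}; X {3,4,6}->{}; W {3,5,7}->{}
So after all 4 constraints: D(W) = {}

Answer: {}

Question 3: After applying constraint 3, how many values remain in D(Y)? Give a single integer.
Answer: 2

Derivation:
Constraint 1 (X != Y) on D(X)={3,4,6,7} D(Y)={3,6,7}: no change
Constraint 2 (Y != X) on D(Y)={3,6,7} D(X)={3,4,6,7}: no change
Constraint 3 (X < Y) on D(X)={3,4,6,7} D(Y)={3,6,7}: X {3,4,6,7}->{3,4,6}; Y {3,6,7}->{6,7}
So after constraint 3: D(Y)={6,7}, size = 2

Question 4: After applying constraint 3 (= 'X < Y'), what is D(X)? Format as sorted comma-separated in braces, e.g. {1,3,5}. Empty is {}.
Answer: {3,4,6}

Derivation:
Constraint 1 (X != Y) on D(X)={3,4,6,7} D(Y)={3,6,7}: no change
Constraint 2 (Y != X) on D(Y)={3,6,7} D(X)={3,4,6,7}: no change
Constraint 3 (X < Y) on D(X)={3,4,6,7} D(Y)={3,6,7}: X {3,4,6,7}->{3,4,6}; Y {3,6,7}->{6,7}
So after constraint 3: D(X) = {3,4,6}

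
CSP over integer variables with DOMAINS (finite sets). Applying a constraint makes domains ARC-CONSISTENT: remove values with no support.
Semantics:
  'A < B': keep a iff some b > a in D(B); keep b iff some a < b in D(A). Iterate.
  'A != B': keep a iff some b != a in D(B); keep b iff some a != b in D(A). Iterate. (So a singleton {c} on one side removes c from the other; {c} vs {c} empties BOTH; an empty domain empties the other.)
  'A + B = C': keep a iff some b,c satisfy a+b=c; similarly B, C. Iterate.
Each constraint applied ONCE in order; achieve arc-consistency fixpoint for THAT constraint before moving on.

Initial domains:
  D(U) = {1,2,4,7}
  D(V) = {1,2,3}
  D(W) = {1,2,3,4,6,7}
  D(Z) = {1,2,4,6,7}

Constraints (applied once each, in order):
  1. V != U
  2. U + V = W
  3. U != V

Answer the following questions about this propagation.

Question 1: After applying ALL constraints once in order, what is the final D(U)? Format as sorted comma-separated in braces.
Answer: {1,2,4}

Derivation:
Constraint 1 (V != U) on D(V)={1,2,3} D(U)={1,2,4,7}: no change
Constraint 2 (U + V = W) on D(U)={1,2,4,7} D(V)={1,2,3} D(W)={1,2,3,4,6,7}: U {1,2,4,7}->{1,2,4}; W {1,2,3,4,6,7}->{2,3,4,6,7}
Constraint 3 (U != V) on D(U)={1,2,4} D(V)={1,2,3}: no change
So after all 3 constraints: D(U) = {1,2,4}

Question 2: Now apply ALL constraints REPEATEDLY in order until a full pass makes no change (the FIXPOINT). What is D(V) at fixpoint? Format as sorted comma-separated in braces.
Answer: {1,2,3}

Derivation:
pass 0 (initial): D(V)={1,2,3}
pass 1: U {1,2,4,7}->{1,2,4}; W {1,2,3,4,6,7}->{2,3,4,6,7}
pass 2: no change
Fixpoint after 2 passes: D(V) = {1,2,3}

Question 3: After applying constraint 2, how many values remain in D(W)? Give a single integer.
Constraint 1 (V != U) on D(V)={1,2,3} D(U)={1,2,4,7}: no change
Constraint 2 (U + V = W) on D(U)={1,2,4,7} D(V)={1,2,3} D(W)={1,2,3,4,6,7}: U {1,2,4,7}->{1,2,4}; W {1,2,3,4,6,7}->{2,3,4,6,7}
So after constraint 2: D(W)={2,3,4,6,7}, size = 5

Answer: 5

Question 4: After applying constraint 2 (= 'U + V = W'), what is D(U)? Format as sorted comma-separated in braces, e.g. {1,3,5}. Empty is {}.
Constraint 1 (V != U) on D(V)={1,2,3} D(U)={1,2,4,7}: no change
Constraint 2 (U + V = W) on D(U)={1,2,4,7} D(V)={1,2,3} D(W)={1,2,3,4,6,7}: U {1,2,4,7}->{1,2,4}; W {1,2,3,4,6,7}->{2,3,4,6,7}
So after constraint 2: D(U) = {1,2,4}

Answer: {1,2,4}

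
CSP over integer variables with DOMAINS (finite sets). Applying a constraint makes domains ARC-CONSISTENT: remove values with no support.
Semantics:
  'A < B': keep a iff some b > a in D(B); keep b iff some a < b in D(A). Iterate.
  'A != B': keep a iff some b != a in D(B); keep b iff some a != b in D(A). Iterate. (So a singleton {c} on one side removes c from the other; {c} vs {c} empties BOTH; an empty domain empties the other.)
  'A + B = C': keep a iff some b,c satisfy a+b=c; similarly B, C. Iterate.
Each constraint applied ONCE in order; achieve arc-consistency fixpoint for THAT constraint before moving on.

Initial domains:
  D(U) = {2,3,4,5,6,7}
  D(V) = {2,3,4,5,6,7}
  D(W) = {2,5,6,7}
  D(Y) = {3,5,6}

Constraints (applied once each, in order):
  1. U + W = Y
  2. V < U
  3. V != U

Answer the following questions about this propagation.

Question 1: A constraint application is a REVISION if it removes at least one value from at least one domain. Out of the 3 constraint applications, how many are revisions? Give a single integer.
Answer: 2

Derivation:
Constraint 1 (U + W = Y) on D(U)={2,3,4,5,6,7} D(W)={2,5,6,7} D(Y)={3,5,6}: U {2,3,4,5,6,7}->{3,4}; W {2,5,6,7}->{2}; Y {3,5,6}->{5,6} => REVISION
Constraint 2 (V < U) on D(V)={2,3,4,5,6,7} D(U)={3,4}: V {2,3,4,5,6,7}->{2,3} => REVISION
Constraint 3 (V != U) on D(V)={2,3} D(U)={3,4}: no change => not a revision
Total revisions = 2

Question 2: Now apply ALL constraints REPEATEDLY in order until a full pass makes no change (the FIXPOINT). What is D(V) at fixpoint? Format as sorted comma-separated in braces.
pass 0 (initial): D(V)={2,3,4,5,6,7}
pass 1: U {2,3,4,5,6,7}->{3,4}; V {2,3,4,5,6,7}->{2,3}; W {2,5,6,7}->{2}; Y {3,5,6}->{5,6}
pass 2: no change
Fixpoint after 2 passes: D(V) = {2,3}

Answer: {2,3}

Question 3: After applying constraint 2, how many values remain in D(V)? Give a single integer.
Answer: 2

Derivation:
Constraint 1 (U + W = Y) on D(U)={2,3,4,5,6,7} D(W)={2,5,6,7} D(Y)={3,5,6}: U {2,3,4,5,6,7}->{3,4}; W {2,5,6,7}->{2}; Y {3,5,6}->{5,6}
Constraint 2 (V < U) on D(V)={2,3,4,5,6,7} D(U)={3,4}: V {2,3,4,5,6,7}->{2,3}
So after constraint 2: D(V)={2,3}, size = 2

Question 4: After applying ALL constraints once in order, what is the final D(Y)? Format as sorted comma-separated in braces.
Answer: {5,6}

Derivation:
Constraint 1 (U + W = Y) on D(U)={2,3,4,5,6,7} D(W)={2,5,6,7} D(Y)={3,5,6}: U {2,3,4,5,6,7}->{3,4}; W {2,5,6,7}->{2}; Y {3,5,6}->{5,6}
Constraint 2 (V < U) on D(V)={2,3,4,5,6,7} D(U)={3,4}: V {2,3,4,5,6,7}->{2,3}
Constraint 3 (V != U) on D(V)={2,3} D(U)={3,4}: no change
So after all 3 constraints: D(Y) = {5,6}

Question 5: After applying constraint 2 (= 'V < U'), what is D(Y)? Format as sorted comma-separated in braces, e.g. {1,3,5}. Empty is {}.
Answer: {5,6}

Derivation:
Constraint 1 (U + W = Y) on D(U)={2,3,4,5,6,7} D(W)={2,5,6,7} D(Y)={3,5,6}: U {2,3,4,5,6,7}->{3,4}; W {2,5,6,7}->{2}; Y {3,5,6}->{5,6}
Constraint 2 (V < U) on D(V)={2,3,4,5,6,7} D(U)={3,4}: V {2,3,4,5,6,7}->{2,3}
So after constraint 2: D(Y) = {5,6}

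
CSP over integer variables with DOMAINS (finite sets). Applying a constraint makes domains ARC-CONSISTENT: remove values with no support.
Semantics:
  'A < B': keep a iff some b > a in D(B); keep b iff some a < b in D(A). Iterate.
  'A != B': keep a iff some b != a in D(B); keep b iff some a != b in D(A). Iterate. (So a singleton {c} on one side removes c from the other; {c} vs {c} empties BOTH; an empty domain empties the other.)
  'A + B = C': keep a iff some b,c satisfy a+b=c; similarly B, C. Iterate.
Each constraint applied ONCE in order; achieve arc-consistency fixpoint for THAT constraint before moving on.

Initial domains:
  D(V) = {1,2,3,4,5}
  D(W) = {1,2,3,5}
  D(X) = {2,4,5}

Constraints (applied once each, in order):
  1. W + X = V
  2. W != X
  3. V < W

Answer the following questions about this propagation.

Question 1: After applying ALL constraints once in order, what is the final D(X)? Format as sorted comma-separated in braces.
Constraint 1 (W + X = V) on D(W)={1,2,3,5} D(X)={2,4,5} D(V)={1,2,3,4,5}: W {1,2,3,5}->{1,2,3}; X {2,4,5}->{2,4}; V {1,2,3,4,5}->{3,4,5}
Constraint 2 (W != X) on D(W)={1,2,3} D(X)={2,4}: no change
Constraint 3 (V < W) on D(V)={3,4,5} D(W)={1,2,3}: V {3,4,5}->{}; W {1,2,3}->{}
So after all 3 constraints: D(X) = {2,4}

Answer: {2,4}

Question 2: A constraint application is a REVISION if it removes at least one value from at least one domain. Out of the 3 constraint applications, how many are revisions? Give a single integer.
Constraint 1 (W + X = V) on D(W)={1,2,3,5} D(X)={2,4,5} D(V)={1,2,3,4,5}: W {1,2,3,5}->{1,2,3}; X {2,4,5}->{2,4}; V {1,2,3,4,5}->{3,4,5} => REVISION
Constraint 2 (W != X) on D(W)={1,2,3} D(X)={2,4}: no change => not a revision
Constraint 3 (V < W) on D(V)={3,4,5} D(W)={1,2,3}: V {3,4,5}->{}; W {1,2,3}->{} => REVISION
Total revisions = 2

Answer: 2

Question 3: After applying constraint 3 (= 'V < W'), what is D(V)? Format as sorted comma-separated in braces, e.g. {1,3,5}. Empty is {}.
Answer: {}

Derivation:
Constraint 1 (W + X = V) on D(W)={1,2,3,5} D(X)={2,4,5} D(V)={1,2,3,4,5}: W {1,2,3,5}->{1,2,3}; X {2,4,5}->{2,4}; V {1,2,3,4,5}->{3,4,5}
Constraint 2 (W != X) on D(W)={1,2,3} D(X)={2,4}: no change
Constraint 3 (V < W) on D(V)={3,4,5} D(W)={1,2,3}: V {3,4,5}->{}; W {1,2,3}->{}
So after constraint 3: D(V) = {}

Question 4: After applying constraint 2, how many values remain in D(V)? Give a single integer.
Answer: 3

Derivation:
Constraint 1 (W + X = V) on D(W)={1,2,3,5} D(X)={2,4,5} D(V)={1,2,3,4,5}: W {1,2,3,5}->{1,2,3}; X {2,4,5}->{2,4}; V {1,2,3,4,5}->{3,4,5}
Constraint 2 (W != X) on D(W)={1,2,3} D(X)={2,4}: no change
So after constraint 2: D(V)={3,4,5}, size = 3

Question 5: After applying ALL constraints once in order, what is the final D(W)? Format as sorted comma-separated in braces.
Constraint 1 (W + X = V) on D(W)={1,2,3,5} D(X)={2,4,5} D(V)={1,2,3,4,5}: W {1,2,3,5}->{1,2,3}; X {2,4,5}->{2,4}; V {1,2,3,4,5}->{3,4,5}
Constraint 2 (W != X) on D(W)={1,2,3} D(X)={2,4}: no change
Constraint 3 (V < W) on D(V)={3,4,5} D(W)={1,2,3}: V {3,4,5}->{}; W {1,2,3}->{}
So after all 3 constraints: D(W) = {}

Answer: {}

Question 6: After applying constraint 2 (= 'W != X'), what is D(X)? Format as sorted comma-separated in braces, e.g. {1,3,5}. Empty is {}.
Constraint 1 (W + X = V) on D(W)={1,2,3,5} D(X)={2,4,5} D(V)={1,2,3,4,5}: W {1,2,3,5}->{1,2,3}; X {2,4,5}->{2,4}; V {1,2,3,4,5}->{3,4,5}
Constraint 2 (W != X) on D(W)={1,2,3} D(X)={2,4}: no change
So after constraint 2: D(X) = {2,4}

Answer: {2,4}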